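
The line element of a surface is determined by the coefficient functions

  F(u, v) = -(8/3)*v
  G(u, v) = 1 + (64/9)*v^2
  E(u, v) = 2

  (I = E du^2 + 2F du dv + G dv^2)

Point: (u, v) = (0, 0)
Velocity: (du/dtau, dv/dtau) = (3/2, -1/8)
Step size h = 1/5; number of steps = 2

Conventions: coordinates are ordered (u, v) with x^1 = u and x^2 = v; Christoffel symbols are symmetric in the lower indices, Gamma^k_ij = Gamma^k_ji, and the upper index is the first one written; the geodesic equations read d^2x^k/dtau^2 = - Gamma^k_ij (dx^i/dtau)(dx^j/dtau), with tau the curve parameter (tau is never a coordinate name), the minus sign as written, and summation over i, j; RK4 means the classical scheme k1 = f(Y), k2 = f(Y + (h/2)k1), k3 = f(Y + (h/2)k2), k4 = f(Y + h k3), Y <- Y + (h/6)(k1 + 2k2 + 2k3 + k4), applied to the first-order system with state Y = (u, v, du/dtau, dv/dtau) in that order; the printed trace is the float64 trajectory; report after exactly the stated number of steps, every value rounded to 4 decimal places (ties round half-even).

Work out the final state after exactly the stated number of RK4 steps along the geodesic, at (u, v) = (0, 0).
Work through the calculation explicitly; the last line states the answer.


f(Y) = (du/dtau, dv/dtau, -Gamma^u_ij Y'^i Y'^j, -Gamma^v_ij Y'^i Y'^j) with the Gammas evaluated at the stage position; h = 0.200000; intermediate values shown to 6 dp
step 0: u = 0.0000, v = 0.0000, du/dtau = 1.5000, dv/dtau = -0.1250
step 1:
  k1: at (u, v) = (0.000000, 0.000000), (du/dtau, dv/dtau) = (1.500000, -0.125000); Gamma_uuu = 0.000000, Gamma_uuv = 0.000000, Gamma_uvv = -1.333333, Gamma_vuu = 0.000000, Gamma_vuv = 0.000000, Gamma_vvv = 0.000000; k1 = (1.500000, -0.125000, 0.020833, 0.000000)
  k2: at (u, v) = (0.150000, -0.012500), (du/dtau, dv/dtau) = (1.502083, -0.125000); Gamma_uuu = 0.000000, Gamma_uuv = 0.000000, Gamma_uvv = -1.332593, Gamma_vuu = 0.000000, Gamma_vuv = 0.000000, Gamma_vvv = -0.044420; k2 = (1.502083, -0.125000, 0.020822, 0.000694)
  k3: at (u, v) = (0.150208, -0.012500), (du/dtau, dv/dtau) = (1.502082, -0.124931); Gamma_uuu = 0.000000, Gamma_uuv = 0.000000, Gamma_uvv = -1.332593, Gamma_vuu = 0.000000, Gamma_vuv = 0.000000, Gamma_vvv = -0.044420; k3 = (1.502082, -0.124931, 0.020799, 0.000693)
  k4: at (u, v) = (0.300416, -0.024986), (du/dtau, dv/dtau) = (1.504160, -0.124861); Gamma_uuu = 0.000000, Gamma_uuv = 0.000000, Gamma_uvv = -1.330380, Gamma_vuu = 0.000000, Gamma_vuv = 0.000000, Gamma_vvv = -0.088643; k4 = (1.504160, -0.124861, 0.020741, 0.001382)
  Y <- Y + (h/6)(k1 + 2k2 + 2k3 + k4): u = 0.3004, v = -0.0250, du/dtau = 1.5042, dv/dtau = -0.1249
step 2:
  k1: at (u, v) = (0.300416, -0.024991), (du/dtau, dv/dtau) = (1.504161, -0.124861); Gamma_uuu = 0.000000, Gamma_uuv = 0.000000, Gamma_uvv = -1.330379, Gamma_vuu = 0.000000, Gamma_vuv = 0.000000, Gamma_vvv = -0.088659; k1 = (1.504161, -0.124861, 0.020741, 0.001382)
  k2: at (u, v) = (0.450832, -0.037477), (du/dtau, dv/dtau) = (1.506235, -0.124723); Gamma_uuu = 0.000000, Gamma_uuv = 0.000000, Gamma_uvv = -1.326708, Gamma_vuu = 0.000000, Gamma_vuv = 0.000000, Gamma_vvv = -0.132589; k2 = (1.506235, -0.124723, 0.020638, 0.002063)
  k3: at (u, v) = (0.451040, -0.037463), (du/dtau, dv/dtau) = (1.506224, -0.124655); Gamma_uuu = 0.000000, Gamma_uuv = 0.000000, Gamma_uvv = -1.326713, Gamma_vuu = 0.000000, Gamma_vuv = 0.000000, Gamma_vvv = -0.132541; k3 = (1.506224, -0.124655, 0.020616, 0.002060)
  k4: at (u, v) = (0.601661, -0.049922), (du/dtau, dv/dtau) = (1.508284, -0.124450); Gamma_uuu = 0.000000, Gamma_uuv = 0.000000, Gamma_uvv = -1.321622, Gamma_vuu = 0.000000, Gamma_vuv = 0.000000, Gamma_vvv = -0.175941; k4 = (1.508284, -0.124450, 0.020469, 0.002725)
  Y <- Y + (h/6)(k1 + 2k2 + 2k3 + k4): u = 0.6017, v = -0.0499, du/dtau = 1.5083, dv/dtau = -0.1244

Answer: u = 0.6017, v = -0.0499, du/dtau = 1.5083, dv/dtau = -0.1244


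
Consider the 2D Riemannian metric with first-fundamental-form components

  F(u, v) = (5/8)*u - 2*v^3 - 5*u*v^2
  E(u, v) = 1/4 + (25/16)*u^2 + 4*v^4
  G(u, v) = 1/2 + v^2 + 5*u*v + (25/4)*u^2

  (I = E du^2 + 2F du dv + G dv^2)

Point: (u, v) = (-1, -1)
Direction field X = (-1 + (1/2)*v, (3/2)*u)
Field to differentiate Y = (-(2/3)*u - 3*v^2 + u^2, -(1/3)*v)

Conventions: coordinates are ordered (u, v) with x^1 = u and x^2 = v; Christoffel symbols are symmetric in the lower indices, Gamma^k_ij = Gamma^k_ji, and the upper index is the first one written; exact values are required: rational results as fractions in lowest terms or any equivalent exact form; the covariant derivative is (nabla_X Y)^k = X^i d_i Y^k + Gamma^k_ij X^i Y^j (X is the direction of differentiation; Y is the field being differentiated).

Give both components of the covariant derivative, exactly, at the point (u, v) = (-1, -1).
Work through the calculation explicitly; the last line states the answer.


E = 93/16, F = 51/8, G = 51/4 at the point
E_u = -25/8, E_v = -16, F_u = -35/8, F_v = -16, G_u = -35/2, G_v = -7
EG - F^2 = 1071/32;  g^inv = (32/1071) * [[51/4, -51/8], [-51/8, 93/16]]
first-kind symbols [ij,l] = (1/2)(d_i g_jl + d_j g_il - d_l g_ij): [uu,u] = E_u/2 = -25/16, [uu,v] = F_u - E_v/2 = 29/8, [uv,u] = E_v/2 = -8, [uv,v] = G_u/2 = -35/4, [vv,u] = F_v - G_u/2 = -29/4, [vv,v] = G_v/2 = -7/2
Gamma^u_ij = (G*[ij,u] - F*[ij,v])/(EG - F^2), Gamma^v_ij = (E*[ij,v] - F*[ij,u])/(EG - F^2)
Gamma_uuu = -9/7, Gamma_uuv = -29/21, Gamma_uvv = -44/21, Gamma_vuu = 331/357, Gamma_vuv = 1/238, Gamma_vvv = 92/119
X = (-3/2, -3/2), Y = (-4/3, 1/3) at the point

Answer: (nabla_X Y)^u = -361/42, (nabla_X Y)^v = 2819/1428


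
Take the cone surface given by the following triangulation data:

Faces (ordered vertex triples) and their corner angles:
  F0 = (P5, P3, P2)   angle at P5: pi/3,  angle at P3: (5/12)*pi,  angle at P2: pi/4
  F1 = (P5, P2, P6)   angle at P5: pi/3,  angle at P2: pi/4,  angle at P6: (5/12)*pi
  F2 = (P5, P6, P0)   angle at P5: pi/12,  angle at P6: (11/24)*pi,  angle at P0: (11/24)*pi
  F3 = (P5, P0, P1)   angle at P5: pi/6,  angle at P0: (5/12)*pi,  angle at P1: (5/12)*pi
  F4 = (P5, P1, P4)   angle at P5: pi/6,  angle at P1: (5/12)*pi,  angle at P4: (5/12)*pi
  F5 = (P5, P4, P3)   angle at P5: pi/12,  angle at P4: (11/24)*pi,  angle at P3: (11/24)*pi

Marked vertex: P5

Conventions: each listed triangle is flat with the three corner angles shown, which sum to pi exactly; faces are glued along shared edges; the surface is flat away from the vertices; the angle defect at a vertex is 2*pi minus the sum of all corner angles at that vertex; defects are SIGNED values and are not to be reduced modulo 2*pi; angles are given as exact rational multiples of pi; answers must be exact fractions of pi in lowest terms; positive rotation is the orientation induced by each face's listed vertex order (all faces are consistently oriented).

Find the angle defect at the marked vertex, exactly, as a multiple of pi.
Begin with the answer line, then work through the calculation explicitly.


Answer: defect(P5) = (5/6)*pi

Sum of corner angles at P5: (7/6)*pi
defect = 2*pi - (7/6)*pi


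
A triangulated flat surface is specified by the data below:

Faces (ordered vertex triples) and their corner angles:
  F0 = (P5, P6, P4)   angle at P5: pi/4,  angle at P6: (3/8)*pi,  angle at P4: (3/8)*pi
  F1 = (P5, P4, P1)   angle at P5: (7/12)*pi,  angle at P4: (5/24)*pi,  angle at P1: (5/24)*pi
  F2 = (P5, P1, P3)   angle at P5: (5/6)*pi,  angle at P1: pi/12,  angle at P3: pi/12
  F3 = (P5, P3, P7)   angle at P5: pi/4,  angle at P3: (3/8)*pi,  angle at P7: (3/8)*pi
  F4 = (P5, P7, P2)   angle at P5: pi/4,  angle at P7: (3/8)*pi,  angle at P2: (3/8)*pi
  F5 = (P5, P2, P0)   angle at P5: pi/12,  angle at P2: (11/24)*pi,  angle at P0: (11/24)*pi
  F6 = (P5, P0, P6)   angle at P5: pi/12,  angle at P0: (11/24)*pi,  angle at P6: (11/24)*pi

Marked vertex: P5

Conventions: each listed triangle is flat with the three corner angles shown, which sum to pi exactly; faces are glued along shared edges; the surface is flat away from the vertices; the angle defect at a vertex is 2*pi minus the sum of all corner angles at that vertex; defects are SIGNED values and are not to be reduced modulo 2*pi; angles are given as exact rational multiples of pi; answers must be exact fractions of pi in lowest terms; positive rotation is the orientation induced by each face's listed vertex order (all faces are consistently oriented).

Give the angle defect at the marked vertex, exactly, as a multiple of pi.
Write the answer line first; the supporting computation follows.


Answer: defect(P5) = -pi/3

Sum of corner angles at P5: (7/3)*pi
defect = 2*pi - (7/3)*pi


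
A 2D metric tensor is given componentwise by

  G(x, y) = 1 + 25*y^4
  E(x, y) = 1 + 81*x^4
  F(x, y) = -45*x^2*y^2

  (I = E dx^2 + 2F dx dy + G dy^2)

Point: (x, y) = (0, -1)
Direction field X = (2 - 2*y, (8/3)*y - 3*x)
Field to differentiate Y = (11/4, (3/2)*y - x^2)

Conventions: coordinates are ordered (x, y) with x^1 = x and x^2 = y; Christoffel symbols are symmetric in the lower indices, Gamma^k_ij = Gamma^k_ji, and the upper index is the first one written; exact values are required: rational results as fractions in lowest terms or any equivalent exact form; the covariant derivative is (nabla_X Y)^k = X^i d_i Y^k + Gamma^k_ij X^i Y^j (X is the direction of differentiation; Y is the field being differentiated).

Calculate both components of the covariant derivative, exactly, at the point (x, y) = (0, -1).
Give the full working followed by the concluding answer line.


E = 1, F = 0, G = 26 at the point
E_x = 0, E_y = 0, F_x = 0, F_y = 0, G_x = 0, G_y = -100
EG - F^2 = 26;  g^inv = (1/26) * [[26, 0], [0, 1]]
first-kind symbols [ij,l] = (1/2)(d_i g_jl + d_j g_il - d_l g_ij): [xx,x] = E_x/2 = 0, [xx,y] = F_x - E_y/2 = 0, [xy,x] = E_y/2 = 0, [xy,y] = G_x/2 = 0, [yy,x] = F_y - G_x/2 = 0, [yy,y] = G_y/2 = -50
Gamma^x_ij = (G*[ij,x] - F*[ij,y])/(EG - F^2), Gamma^y_ij = (E*[ij,y] - F*[ij,x])/(EG - F^2)
Gamma_xxx = 0, Gamma_xxy = 0, Gamma_xyy = 0, Gamma_yxx = 0, Gamma_yxy = 0, Gamma_yyy = -25/13
X = (4, -8/3), Y = (11/4, -3/2) at the point

Answer: (nabla_X Y)^x = 0, (nabla_X Y)^y = -152/13


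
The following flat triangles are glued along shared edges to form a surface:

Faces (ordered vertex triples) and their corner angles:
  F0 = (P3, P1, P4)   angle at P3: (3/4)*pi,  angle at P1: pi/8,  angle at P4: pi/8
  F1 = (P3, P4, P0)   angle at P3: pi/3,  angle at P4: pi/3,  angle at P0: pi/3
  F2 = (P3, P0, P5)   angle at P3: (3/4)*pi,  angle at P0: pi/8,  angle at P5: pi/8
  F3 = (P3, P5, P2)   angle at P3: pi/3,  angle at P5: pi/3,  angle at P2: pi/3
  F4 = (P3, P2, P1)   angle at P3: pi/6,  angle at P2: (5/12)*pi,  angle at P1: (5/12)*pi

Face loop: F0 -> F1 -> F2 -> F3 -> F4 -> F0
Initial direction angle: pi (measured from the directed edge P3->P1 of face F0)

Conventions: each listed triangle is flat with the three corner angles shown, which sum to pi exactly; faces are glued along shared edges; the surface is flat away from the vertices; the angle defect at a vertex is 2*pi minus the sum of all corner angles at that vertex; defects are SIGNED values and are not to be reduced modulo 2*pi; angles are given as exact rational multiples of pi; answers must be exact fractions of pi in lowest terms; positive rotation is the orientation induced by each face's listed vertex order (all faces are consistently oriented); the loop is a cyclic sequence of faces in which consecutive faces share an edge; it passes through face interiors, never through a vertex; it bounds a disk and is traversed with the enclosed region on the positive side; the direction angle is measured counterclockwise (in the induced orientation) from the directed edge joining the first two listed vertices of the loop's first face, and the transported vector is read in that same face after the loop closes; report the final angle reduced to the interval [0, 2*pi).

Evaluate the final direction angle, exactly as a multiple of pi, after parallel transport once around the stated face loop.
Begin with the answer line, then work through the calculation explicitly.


Answer: final direction angle = (2/3)*pi

enclosed vertex P3: corner angles sum to (7/3)*pi, defect = 2*pi - (7/3)*pi = -pi/3
final direction = starting direction + enclosed defect total, reduced mod 2*pi (induced orientation)
final angle = pi - pi/3 = (2/3)*pi (mod 2*pi)


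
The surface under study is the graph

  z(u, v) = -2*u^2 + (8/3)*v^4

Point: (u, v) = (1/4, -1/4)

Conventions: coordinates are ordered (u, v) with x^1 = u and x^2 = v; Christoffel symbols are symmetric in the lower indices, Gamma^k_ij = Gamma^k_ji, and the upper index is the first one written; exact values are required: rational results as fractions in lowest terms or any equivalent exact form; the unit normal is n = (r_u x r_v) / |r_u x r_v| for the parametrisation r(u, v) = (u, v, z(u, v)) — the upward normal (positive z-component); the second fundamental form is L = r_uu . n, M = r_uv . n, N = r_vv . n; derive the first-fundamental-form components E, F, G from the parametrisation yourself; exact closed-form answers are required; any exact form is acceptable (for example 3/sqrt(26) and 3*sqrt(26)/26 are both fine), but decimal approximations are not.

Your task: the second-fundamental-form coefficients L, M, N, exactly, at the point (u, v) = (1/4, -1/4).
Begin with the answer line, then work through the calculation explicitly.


Answer: L = -24*sqrt(73)/73, M = 0, N = 12*sqrt(73)/73

z_u = -1, z_v = -1/6, z_uu = -4, z_uv = 0, z_vv = 2
E = 2, F = 1/6, G = 37/36; answer radicand W^2 = 73/36
unnormalised second-form numerators: l = -4, m = 0, n = 2; L = l/sqrt(73/36), and similarly M = m/sqrt(W^2), N = n/sqrt(W^2)


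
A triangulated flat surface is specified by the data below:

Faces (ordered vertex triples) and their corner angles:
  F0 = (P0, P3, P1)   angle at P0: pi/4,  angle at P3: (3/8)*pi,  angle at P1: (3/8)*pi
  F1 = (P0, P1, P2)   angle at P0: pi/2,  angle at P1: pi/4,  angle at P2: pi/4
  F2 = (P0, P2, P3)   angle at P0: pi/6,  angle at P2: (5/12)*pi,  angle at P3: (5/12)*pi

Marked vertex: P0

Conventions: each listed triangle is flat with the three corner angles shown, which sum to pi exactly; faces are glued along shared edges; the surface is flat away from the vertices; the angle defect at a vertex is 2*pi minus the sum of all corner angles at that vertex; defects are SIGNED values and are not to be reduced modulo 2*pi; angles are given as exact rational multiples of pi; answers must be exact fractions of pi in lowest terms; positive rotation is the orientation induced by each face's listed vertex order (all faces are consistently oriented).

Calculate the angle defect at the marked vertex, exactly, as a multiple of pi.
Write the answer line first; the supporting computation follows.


Answer: defect(P0) = (13/12)*pi

Sum of corner angles at P0: (11/12)*pi
defect = 2*pi - (11/12)*pi


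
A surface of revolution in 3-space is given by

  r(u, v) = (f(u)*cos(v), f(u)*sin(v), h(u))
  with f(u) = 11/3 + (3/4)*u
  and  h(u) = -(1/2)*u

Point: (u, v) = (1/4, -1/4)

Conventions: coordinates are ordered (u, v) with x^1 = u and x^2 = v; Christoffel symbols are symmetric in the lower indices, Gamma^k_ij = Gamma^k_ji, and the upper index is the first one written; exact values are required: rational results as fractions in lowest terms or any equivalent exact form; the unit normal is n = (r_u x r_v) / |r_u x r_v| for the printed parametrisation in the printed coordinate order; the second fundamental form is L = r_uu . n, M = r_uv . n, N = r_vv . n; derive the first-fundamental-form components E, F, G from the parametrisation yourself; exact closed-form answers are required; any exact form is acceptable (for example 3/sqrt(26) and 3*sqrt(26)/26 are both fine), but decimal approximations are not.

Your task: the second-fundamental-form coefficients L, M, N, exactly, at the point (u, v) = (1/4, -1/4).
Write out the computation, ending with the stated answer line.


f = 185/48, f' = 3/4, f'' = 0, h' = -1/2, h'' = 0
E = 13/16, F = 0, G = 34225/2304; answer radicand W^2 = 13/16
unnormalised second-form numerators: l = 0, m = 0, n = -185/96; L = l/sqrt(13/16), and similarly M = m/sqrt(W^2), N = n/sqrt(W^2)

Answer: L = 0, M = 0, N = -185*sqrt(13)/312


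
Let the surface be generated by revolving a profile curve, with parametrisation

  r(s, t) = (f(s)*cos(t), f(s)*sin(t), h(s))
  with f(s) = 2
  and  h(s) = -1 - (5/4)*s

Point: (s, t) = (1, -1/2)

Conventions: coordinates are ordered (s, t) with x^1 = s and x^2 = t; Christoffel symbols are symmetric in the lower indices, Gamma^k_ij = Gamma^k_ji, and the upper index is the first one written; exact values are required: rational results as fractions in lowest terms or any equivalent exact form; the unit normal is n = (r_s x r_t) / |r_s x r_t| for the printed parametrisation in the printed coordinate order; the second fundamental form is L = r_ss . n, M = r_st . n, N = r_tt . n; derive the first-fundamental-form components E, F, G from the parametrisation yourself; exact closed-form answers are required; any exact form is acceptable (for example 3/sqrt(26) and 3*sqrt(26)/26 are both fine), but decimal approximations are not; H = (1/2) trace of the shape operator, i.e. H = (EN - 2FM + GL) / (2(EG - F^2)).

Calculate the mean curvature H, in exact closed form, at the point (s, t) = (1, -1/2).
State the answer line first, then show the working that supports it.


Answer: H = -1/4

f = 2, f' = 0, f'' = 0, h' = -5/4, h'' = 0
E = 25/16, F = 0, G = 4; answer radicand W^2 = 25/16
unnormalised second-form numerators: l = 0, m = 0, n = -5/2; L = l/sqrt(25/16), and similarly M = m/sqrt(W^2), N = n/sqrt(W^2)
H = (E*n - 2*F*m + G*l) / (2*(EG - F^2)*sqrt(W^2)); E*n - 2*F*m + G*l = -125/32, EG - F^2 = 25/4, so H = (-5/16)/sqrt(25/16)


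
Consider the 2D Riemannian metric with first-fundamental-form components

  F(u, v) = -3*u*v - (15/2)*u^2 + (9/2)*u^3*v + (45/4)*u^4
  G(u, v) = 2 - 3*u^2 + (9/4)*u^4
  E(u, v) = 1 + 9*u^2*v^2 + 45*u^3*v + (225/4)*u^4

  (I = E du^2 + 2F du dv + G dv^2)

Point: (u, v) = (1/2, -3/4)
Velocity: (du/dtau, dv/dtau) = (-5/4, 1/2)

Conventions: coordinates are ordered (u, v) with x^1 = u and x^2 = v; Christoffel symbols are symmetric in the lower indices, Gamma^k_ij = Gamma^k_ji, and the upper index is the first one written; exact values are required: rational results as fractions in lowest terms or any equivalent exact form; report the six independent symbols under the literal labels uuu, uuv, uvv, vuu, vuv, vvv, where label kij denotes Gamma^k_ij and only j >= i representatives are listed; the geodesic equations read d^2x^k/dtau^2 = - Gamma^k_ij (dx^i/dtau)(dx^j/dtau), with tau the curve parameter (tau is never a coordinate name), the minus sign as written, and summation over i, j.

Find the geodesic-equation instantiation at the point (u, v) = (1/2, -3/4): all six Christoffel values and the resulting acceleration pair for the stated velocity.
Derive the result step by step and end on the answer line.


E = 25/16, F = -15/32, G = 89/64 at the point
E_u = 63/8, E_v = 9/4, F_u = -69/32, F_v = -15/16, G_u = -15/8, G_v = 0
EG - F^2 = 125/64;  g^inv = (64/125) * [[89/64, 15/32], [15/32, 25/16]]
first-kind symbols [ij,l] = (1/2)(d_i g_jl + d_j g_il - d_l g_ij): [uu,u] = E_u/2 = 63/16, [uu,v] = F_u - E_v/2 = -105/32, [uv,u] = E_v/2 = 9/8, [uv,v] = G_u/2 = -15/16, [vv,u] = F_v - G_u/2 = 0, [vv,v] = G_v/2 = 0
Gamma^u_ij = (G*[ij,u] - F*[ij,v])/(EG - F^2), Gamma^v_ij = (E*[ij,v] - F*[ij,u])/(EG - F^2)
Gamma_uuu = 252/125, Gamma_uuv = 72/125, Gamma_uvv = 0, Gamma_vuu = -42/25, Gamma_vuv = -12/25, Gamma_vvv = 0
d^2u/dtau^2 = -(Gamma_uuu*(-5/4)^2 + 2*Gamma_uuv*(-5/4)*(1/2) + Gamma_uvv*(1/2)^2) = -243/100
d^2v/dtau^2 = -(Gamma_vuu*(-5/4)^2 + 2*Gamma_vuv*(-5/4)*(1/2) + Gamma_vvv*(1/2)^2) = 81/40

Answer: Gamma_uuu = 252/125, Gamma_uuv = 72/125, Gamma_uvv = 0, Gamma_vuu = -42/25, Gamma_vuv = -12/25, Gamma_vvv = 0; accelerations (d^2u/dtau^2, d^2v/dtau^2) = (-243/100, 81/40)


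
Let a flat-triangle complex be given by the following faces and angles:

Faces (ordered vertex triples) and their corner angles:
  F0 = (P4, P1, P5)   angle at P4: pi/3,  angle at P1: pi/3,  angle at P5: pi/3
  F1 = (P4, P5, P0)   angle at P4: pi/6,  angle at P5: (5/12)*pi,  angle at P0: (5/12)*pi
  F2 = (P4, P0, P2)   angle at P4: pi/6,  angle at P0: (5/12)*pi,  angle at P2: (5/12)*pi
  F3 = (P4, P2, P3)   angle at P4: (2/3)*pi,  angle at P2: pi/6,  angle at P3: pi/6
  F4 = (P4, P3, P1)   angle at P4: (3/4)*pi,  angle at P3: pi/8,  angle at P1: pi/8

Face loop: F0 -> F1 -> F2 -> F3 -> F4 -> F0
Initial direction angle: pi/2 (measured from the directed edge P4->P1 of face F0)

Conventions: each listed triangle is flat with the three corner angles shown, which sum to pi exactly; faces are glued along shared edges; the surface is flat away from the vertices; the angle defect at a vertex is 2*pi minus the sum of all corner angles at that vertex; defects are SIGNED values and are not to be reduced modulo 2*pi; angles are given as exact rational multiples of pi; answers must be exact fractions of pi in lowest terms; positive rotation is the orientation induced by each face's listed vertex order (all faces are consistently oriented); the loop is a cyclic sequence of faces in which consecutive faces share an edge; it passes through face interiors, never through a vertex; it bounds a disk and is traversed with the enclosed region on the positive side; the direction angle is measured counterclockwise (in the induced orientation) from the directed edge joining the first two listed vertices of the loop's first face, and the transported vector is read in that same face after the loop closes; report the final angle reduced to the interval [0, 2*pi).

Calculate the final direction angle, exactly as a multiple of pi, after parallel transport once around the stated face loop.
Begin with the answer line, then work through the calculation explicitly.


Answer: final direction angle = (5/12)*pi

enclosed vertex P4: corner angles sum to (25/12)*pi, defect = 2*pi - (25/12)*pi = -pi/12
the rotation equals the total enclosed defect, so the final angle is initial + defects (mod 2*pi)
final angle = pi/2 - pi/12 = (5/12)*pi (mod 2*pi)


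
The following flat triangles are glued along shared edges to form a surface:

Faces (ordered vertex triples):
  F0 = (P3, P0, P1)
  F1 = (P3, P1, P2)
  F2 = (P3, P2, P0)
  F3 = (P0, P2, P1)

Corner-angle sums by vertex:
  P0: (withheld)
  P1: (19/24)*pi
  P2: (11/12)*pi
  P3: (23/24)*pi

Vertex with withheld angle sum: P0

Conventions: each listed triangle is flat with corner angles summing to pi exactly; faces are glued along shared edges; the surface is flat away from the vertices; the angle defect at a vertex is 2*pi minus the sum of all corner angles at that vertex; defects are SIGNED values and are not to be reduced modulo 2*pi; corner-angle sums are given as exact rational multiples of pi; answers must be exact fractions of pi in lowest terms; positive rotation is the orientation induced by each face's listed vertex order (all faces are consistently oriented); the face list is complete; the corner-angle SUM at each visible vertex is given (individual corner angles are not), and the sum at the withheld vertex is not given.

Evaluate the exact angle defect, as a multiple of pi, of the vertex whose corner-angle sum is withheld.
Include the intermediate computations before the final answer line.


V = 4, E = 6, F = 4; chi = V - E + F = 2
Gauss-Bonnet: total defect = 2*pi*chi = 4*pi; visible defects sum to (10/3)*pi

Answer: defect(P0) = (2/3)*pi


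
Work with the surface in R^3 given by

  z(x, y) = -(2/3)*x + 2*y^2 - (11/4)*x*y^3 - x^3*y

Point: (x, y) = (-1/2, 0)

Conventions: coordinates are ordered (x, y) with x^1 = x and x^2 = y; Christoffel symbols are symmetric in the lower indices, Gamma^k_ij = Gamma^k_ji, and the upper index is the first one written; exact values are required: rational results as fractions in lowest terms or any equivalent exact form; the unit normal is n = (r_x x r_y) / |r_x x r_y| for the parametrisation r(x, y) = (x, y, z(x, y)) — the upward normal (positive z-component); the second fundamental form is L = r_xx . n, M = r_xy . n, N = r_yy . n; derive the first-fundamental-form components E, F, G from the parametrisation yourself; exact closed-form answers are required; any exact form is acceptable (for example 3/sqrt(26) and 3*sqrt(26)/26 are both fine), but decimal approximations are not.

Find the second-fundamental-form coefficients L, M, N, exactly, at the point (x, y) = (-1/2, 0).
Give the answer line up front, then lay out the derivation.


Answer: L = 0, M = -18/29, N = 96/29

z_x = -2/3, z_y = 1/8, z_xx = 0, z_xy = -3/4, z_yy = 4
E = 13/9, F = -1/12, G = 65/64; answer radicand W^2 = 841/576
unnormalised second-form numerators: l = 0, m = -3/4, n = 4; L = l/sqrt(841/576), and similarly M = m/sqrt(W^2), N = n/sqrt(W^2)


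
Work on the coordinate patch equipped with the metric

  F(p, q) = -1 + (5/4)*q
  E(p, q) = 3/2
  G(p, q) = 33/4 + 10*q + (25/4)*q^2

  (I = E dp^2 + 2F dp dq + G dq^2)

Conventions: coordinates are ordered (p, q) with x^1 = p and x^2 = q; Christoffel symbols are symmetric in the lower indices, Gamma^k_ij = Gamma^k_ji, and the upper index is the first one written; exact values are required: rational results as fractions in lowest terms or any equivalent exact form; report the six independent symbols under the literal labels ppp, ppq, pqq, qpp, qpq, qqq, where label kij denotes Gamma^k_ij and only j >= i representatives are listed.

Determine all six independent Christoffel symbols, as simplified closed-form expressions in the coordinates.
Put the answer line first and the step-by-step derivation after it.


Answer: Gamma_ppp = 0, Gamma_ppq = 0, Gamma_pqq = (200*q + 245)/(125*q^2 + 280*q + 182), Gamma_qpp = 0, Gamma_qpq = 0, Gamma_qqq = (125*q + 140)/(125*q^2 + 280*q + 182)

E = 3/2; F = -1 + (5/4)*q; G = 33/4 + 10*q + (25/4)*q^2
Gamma^k_ij = (1/2) g^{kl} (d_i g_jl + d_j g_il - d_l g_ij), with g^inv = (1/(EG-F^2)) [[G, -F], [-F, E]]
first partials: E_p = 0, E_q = 0, F_p = 0, F_q = 5/4, G_p = 0, G_q = 10 + (25/2)*q
D = EG - F^2 = 91/8 + (35/2)*q + (125/16)*q^2
expanded: Gamma^p_pp = (G E_p - 2F F_p + F E_q)/(2D), Gamma^p_pq = (G E_q - F G_p)/(2D), Gamma^p_qq = (2G F_q - G G_p - F G_q)/(2D), Gamma^q_pp = (2E F_p - E E_q - F E_p)/(2D), Gamma^q_pq = (E G_p - F E_q)/(2D), Gamma^q_qq = (E G_q - 2F F_q + F G_p)/(2D); substitute and cancel common factors


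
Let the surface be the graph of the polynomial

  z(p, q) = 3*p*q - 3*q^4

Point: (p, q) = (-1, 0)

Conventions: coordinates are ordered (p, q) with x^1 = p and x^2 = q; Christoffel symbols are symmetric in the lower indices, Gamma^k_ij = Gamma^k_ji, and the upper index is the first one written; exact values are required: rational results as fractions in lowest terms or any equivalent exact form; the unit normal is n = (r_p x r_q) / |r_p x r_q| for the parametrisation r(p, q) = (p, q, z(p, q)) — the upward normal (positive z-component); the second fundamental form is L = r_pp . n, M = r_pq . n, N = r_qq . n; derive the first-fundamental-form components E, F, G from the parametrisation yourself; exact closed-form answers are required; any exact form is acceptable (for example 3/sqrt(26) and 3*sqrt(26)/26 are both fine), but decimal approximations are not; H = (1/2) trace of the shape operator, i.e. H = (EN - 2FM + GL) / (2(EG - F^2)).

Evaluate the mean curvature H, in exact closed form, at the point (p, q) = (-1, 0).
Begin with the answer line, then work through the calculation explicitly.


Answer: H = 0

z_p = 0, z_q = -3, z_pp = 0, z_pq = 3, z_qq = 0
E = 1, F = 0, G = 10; answer radicand W^2 = 10
unnormalised second-form numerators: l = 0, m = 3, n = 0; L = l/sqrt(10), and similarly M = m/sqrt(W^2), N = n/sqrt(W^2)
H = (E*n - 2*F*m + G*l) / (2*(EG - F^2)*sqrt(W^2)); E*n - 2*F*m + G*l = 0, EG - F^2 = 10, so H = (0)/sqrt(10)


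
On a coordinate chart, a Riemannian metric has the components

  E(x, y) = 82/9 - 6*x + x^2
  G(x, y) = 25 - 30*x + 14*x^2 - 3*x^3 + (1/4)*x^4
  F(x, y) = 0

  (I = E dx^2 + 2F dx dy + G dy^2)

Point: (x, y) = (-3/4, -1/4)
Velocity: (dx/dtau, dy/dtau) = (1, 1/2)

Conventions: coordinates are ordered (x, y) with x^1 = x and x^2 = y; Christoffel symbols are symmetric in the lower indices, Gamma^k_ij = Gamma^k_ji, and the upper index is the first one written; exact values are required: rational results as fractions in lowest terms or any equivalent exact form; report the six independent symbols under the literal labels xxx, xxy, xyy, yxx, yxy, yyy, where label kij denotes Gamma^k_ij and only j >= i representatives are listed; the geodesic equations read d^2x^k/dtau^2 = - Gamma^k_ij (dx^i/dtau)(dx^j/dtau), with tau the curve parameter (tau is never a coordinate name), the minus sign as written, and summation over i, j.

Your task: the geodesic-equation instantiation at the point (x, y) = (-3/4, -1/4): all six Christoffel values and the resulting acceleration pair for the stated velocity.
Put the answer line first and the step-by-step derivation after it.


Answer: Gamma_xxx = -540/2041, Gamma_xxy = 0, Gamma_xyy = 32535/16328, Gamma_yxx = 0, Gamma_yxy = -120/241, Gamma_yyy = 0; accelerations (d^2x/dtau^2, d^2y/dtau^2) = (-15255/65312, 120/241)

E = 2041/144, F = 0, G = 58081/1024 at the point
E_x = -15/2, E_y = 0, F_x = 0, F_y = 0, G_x = -3615/64, G_y = 0
EG - F^2 = 118543321/147456;  g^inv = (147456/118543321) * [[58081/1024, 0], [0, 2041/144]]
first-kind symbols [ij,l] = (1/2)(d_i g_jl + d_j g_il - d_l g_ij): [xx,x] = E_x/2 = -15/4, [xx,y] = F_x - E_y/2 = 0, [xy,x] = E_y/2 = 0, [xy,y] = G_x/2 = -3615/128, [yy,x] = F_y - G_x/2 = 3615/128, [yy,y] = G_y/2 = 0
Gamma^x_ij = (G*[ij,x] - F*[ij,y])/(EG - F^2), Gamma^y_ij = (E*[ij,y] - F*[ij,x])/(EG - F^2)
Gamma_xxx = -540/2041, Gamma_xxy = 0, Gamma_xyy = 32535/16328, Gamma_yxx = 0, Gamma_yxy = -120/241, Gamma_yyy = 0
d^2x/dtau^2 = -(Gamma_xxx*(1)^2 + 2*Gamma_xxy*(1)*(1/2) + Gamma_xyy*(1/2)^2) = -15255/65312
d^2y/dtau^2 = -(Gamma_yxx*(1)^2 + 2*Gamma_yxy*(1)*(1/2) + Gamma_yyy*(1/2)^2) = 120/241


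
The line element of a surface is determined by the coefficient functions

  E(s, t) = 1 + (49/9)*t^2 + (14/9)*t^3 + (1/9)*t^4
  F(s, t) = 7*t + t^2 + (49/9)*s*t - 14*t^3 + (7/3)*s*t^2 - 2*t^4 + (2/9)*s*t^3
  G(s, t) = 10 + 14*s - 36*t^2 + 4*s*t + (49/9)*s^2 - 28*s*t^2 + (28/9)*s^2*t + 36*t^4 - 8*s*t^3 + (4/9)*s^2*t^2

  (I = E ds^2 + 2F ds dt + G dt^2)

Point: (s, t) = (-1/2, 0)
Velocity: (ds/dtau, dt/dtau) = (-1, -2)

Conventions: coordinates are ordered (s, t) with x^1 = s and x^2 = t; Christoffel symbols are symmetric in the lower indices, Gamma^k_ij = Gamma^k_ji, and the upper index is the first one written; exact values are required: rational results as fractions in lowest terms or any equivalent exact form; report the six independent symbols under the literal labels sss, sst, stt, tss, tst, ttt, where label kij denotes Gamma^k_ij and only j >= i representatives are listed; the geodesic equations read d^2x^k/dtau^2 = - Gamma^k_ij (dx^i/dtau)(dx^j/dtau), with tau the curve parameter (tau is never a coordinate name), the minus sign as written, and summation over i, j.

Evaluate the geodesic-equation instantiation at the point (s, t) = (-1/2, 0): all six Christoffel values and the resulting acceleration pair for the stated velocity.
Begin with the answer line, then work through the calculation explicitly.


Answer: Gamma_sss = 0, Gamma_sst = 0, Gamma_stt = 0, Gamma_tss = 0, Gamma_tst = 154/157, Gamma_ttt = -22/157; accelerations (d^2s/dtau^2, d^2t/dtau^2) = (0, -528/157)

E = 1, F = 0, G = 157/36 at the point
E_s = 0, E_t = 0, F_s = 0, F_t = 77/18, G_s = 77/9, G_t = -11/9
EG - F^2 = 157/36;  g^inv = (36/157) * [[157/36, 0], [0, 1]]
first-kind symbols [ij,l] = (1/2)(d_i g_jl + d_j g_il - d_l g_ij): [ss,s] = E_s/2 = 0, [ss,t] = F_s - E_t/2 = 0, [st,s] = E_t/2 = 0, [st,t] = G_s/2 = 77/18, [tt,s] = F_t - G_s/2 = 0, [tt,t] = G_t/2 = -11/18
Gamma^s_ij = (G*[ij,s] - F*[ij,t])/(EG - F^2), Gamma^t_ij = (E*[ij,t] - F*[ij,s])/(EG - F^2)
Gamma_sss = 0, Gamma_sst = 0, Gamma_stt = 0, Gamma_tss = 0, Gamma_tst = 154/157, Gamma_ttt = -22/157
d^2s/dtau^2 = -(Gamma_sss*(-1)^2 + 2*Gamma_sst*(-1)*(-2) + Gamma_stt*(-2)^2) = 0
d^2t/dtau^2 = -(Gamma_tss*(-1)^2 + 2*Gamma_tst*(-1)*(-2) + Gamma_ttt*(-2)^2) = -528/157


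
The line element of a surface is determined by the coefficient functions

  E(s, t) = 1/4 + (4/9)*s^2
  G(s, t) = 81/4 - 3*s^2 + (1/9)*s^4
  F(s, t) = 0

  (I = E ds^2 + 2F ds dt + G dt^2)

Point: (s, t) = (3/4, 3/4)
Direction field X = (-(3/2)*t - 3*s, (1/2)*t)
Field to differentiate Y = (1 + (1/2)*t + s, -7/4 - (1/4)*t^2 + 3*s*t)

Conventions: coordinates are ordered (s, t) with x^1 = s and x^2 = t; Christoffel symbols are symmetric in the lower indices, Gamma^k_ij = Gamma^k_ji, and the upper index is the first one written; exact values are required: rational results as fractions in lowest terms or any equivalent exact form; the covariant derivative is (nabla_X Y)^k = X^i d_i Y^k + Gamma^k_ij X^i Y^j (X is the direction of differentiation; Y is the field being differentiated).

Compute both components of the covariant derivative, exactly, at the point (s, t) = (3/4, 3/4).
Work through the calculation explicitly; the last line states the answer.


E = 1/2, F = 0, G = 4761/256 at the point
E_s = 2/3, E_t = 0, F_s = 0, F_t = 0, G_s = -69/16, G_t = 0
EG - F^2 = 4761/512;  g^inv = (512/4761) * [[4761/256, 0], [0, 1/2]]
first-kind symbols [ij,l] = (1/2)(d_i g_jl + d_j g_il - d_l g_ij): [ss,s] = E_s/2 = 1/3, [ss,t] = F_s - E_t/2 = 0, [st,s] = E_t/2 = 0, [st,t] = G_s/2 = -69/32, [tt,s] = F_t - G_s/2 = 69/32, [tt,t] = G_t/2 = 0
Gamma^s_ij = (G*[ij,s] - F*[ij,t])/(EG - F^2), Gamma^t_ij = (E*[ij,t] - F*[ij,s])/(EG - F^2)
Gamma_sss = 2/3, Gamma_sst = 0, Gamma_stt = 69/16, Gamma_tss = 0, Gamma_tst = -8/69, Gamma_ttt = 0
X = (-27/8, 3/8), Y = (17/8, -13/64) at the point

Answer: (nabla_X Y)^s = -67971/8192, (nabla_X Y)^t = -113/16


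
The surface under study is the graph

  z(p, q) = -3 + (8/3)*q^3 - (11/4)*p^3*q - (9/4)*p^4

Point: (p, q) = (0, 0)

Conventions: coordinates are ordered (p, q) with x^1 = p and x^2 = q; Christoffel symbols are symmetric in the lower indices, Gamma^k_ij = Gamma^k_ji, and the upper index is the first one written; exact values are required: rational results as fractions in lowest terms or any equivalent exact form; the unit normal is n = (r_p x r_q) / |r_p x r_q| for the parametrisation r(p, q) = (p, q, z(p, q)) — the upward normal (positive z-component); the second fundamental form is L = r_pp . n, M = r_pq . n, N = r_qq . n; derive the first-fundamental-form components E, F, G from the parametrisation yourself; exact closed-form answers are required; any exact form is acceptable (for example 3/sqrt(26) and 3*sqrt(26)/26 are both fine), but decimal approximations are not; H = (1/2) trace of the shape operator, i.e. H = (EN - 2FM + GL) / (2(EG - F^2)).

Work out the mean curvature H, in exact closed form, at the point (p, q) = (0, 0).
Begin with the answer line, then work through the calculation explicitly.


Answer: H = 0

z_p = 0, z_q = 0, z_pp = 0, z_pq = 0, z_qq = 0
E = 1, F = 0, G = 1; answer radicand W^2 = 1
unnormalised second-form numerators: l = 0, m = 0, n = 0; L = l/sqrt(1), and similarly M = m/sqrt(W^2), N = n/sqrt(W^2)
H = (E*n - 2*F*m + G*l) / (2*(EG - F^2)*sqrt(W^2)); E*n - 2*F*m + G*l = 0, EG - F^2 = 1, so H = (0)/sqrt(1)


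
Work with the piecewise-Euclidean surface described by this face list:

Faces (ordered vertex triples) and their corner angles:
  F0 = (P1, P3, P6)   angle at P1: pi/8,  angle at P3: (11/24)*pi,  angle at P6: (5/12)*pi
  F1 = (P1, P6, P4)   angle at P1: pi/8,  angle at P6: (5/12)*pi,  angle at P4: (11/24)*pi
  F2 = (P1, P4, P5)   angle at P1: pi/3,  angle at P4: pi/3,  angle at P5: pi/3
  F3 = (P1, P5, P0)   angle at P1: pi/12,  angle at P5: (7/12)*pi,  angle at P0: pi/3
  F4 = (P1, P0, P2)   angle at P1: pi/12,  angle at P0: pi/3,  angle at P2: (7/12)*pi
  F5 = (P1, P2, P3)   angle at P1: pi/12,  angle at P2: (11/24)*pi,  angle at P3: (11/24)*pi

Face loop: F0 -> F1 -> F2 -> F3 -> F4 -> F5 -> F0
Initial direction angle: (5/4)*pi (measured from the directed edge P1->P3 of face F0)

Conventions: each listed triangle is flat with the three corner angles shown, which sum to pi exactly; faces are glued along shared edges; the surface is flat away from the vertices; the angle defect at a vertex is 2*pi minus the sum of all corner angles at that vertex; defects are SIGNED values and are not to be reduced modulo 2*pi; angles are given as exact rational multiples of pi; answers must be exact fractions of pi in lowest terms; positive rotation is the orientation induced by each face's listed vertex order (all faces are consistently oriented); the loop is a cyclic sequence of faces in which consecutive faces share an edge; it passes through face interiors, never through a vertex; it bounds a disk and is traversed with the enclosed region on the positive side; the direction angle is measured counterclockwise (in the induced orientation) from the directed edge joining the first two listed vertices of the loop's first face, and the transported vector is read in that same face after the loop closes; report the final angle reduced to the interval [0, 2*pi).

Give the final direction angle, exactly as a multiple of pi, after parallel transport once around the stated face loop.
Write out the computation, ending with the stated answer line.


enclosed vertex P1: corner angles sum to (5/6)*pi, defect = 2*pi - (5/6)*pi = (7/6)*pi
holonomy = initial angle + sum of enclosed defects (mod 2*pi), positive in the induced orientation
final angle = (5/4)*pi + (7/6)*pi = (5/12)*pi (mod 2*pi)

Answer: final direction angle = (5/12)*pi


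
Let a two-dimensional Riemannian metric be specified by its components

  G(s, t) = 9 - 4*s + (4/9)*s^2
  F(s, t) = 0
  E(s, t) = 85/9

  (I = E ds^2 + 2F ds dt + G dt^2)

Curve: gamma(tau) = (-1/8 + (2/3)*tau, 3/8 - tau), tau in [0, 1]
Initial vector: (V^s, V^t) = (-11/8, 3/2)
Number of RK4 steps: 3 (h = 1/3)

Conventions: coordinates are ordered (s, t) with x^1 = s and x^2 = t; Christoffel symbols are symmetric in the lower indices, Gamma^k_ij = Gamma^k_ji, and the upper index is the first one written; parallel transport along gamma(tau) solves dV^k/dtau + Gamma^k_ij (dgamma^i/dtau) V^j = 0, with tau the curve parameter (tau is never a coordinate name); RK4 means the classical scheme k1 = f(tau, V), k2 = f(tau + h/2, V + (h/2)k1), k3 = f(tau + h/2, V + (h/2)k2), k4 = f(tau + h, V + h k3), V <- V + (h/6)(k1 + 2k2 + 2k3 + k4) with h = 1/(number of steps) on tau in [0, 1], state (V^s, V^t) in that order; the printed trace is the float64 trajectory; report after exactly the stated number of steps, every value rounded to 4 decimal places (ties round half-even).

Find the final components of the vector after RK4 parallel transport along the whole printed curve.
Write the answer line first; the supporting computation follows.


Answer: V^s = -1.0189, V^t = 2.0562

gamma'(tau) = (2/3, -1); f(tau, V)^k = -Gamma^k_ij(gamma(tau)) gamma'^i(tau) V^j; h = 1/3; intermediate values shown to 6 dp
curve data and Christoffel symbols at the stage parameters:
  tau = 0.000000: gamma = (-0.125000, 0.375000), gamma' = (0.666667, -1.000000); Gamma_sss = 0.000000, Gamma_sst = 0.000000, Gamma_stt = 0.217647, Gamma_tss = 0.000000, Gamma_tst = -0.216216, Gamma_ttt = 0.000000
  tau = 0.166667: gamma = (-0.013889, 0.208333), gamma' = (0.666667, -1.000000); Gamma_sss = 0.000000, Gamma_sst = 0.000000, Gamma_stt = 0.212418, Gamma_tss = 0.000000, Gamma_tst = -0.221538, Gamma_ttt = 0.000000
  tau = 0.333333: gamma = (0.097222, 0.041667), gamma' = (0.666667, -1.000000); Gamma_sss = 0.000000, Gamma_sst = 0.000000, Gamma_stt = 0.207190, Gamma_tss = 0.000000, Gamma_tst = -0.227129, Gamma_ttt = 0.000000
  tau = 0.500000: gamma = (0.208333, -0.125000), gamma' = (0.666667, -1.000000); Gamma_sss = 0.000000, Gamma_sst = 0.000000, Gamma_stt = 0.201961, Gamma_tss = 0.000000, Gamma_tst = -0.233010, Gamma_ttt = 0.000000
  tau = 0.666667: gamma = (0.319444, -0.291667), gamma' = (0.666667, -1.000000); Gamma_sss = 0.000000, Gamma_sst = 0.000000, Gamma_stt = 0.196732, Gamma_tss = 0.000000, Gamma_tst = -0.239203, Gamma_ttt = 0.000000
  tau = 0.833333: gamma = (0.430556, -0.458333), gamma' = (0.666667, -1.000000); Gamma_sss = 0.000000, Gamma_sst = 0.000000, Gamma_stt = 0.191503, Gamma_tss = 0.000000, Gamma_tst = -0.245734, Gamma_ttt = 0.000000
  tau = 1.000000: gamma = (0.541667, -0.625000), gamma' = (0.666667, -1.000000); Gamma_sss = 0.000000, Gamma_sst = 0.000000, Gamma_stt = 0.186275, Gamma_tss = 0.000000, Gamma_tst = -0.252632, Gamma_ttt = 0.000000
step 0: V^s = -1.3750, V^t = 1.5000
step 1: k1 = (0.326471, 0.513514), k2 = (0.336807, 0.526740), k3 = (0.337276, 0.526684), k4 = (0.347159, 0.540481); V <- V + (h/6)(k1 + 2k2 + 2k3 + k4): V^s = -1.2627, V^t = 1.6756
step 2: k1 = (0.347167, 0.540510), k2 = (0.356600, 0.555016), k3 = (0.357088, 0.555025), k4 = (0.366042, 0.570272); V <- V + (h/6)(k1 + 2k2 + 2k3 + k4): V^s = -1.1438, V^t = 1.8607
step 3: k1 = (0.366049, 0.570305), k2 = (0.374523, 0.586456), k3 = (0.375039, 0.586550), k4 = (0.383011, 0.603669); V <- V + (h/6)(k1 + 2k2 + 2k3 + k4): V^s = -1.0189, V^t = 2.0562
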